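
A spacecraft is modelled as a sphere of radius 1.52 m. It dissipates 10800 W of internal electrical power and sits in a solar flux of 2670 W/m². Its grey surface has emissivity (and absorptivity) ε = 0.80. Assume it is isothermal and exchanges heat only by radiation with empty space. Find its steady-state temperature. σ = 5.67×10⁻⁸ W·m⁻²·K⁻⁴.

T ≈ 376 K

At steady state, absorbed solar power + internal power = radiated power.
Absorbed: α·S·A_cross = 0.80·2670·7.258 = 15500 W (cross-section πr²).
Total input = 15500 + 10800 = 26300 W.
Radiated: εσ·A_surf·T⁴ with A_surf = 4πr² = 29.03 m².
T⁴ = 26300/(0.80·5.67×10⁻⁸·29.03) = 1.997×10¹⁰ K⁴.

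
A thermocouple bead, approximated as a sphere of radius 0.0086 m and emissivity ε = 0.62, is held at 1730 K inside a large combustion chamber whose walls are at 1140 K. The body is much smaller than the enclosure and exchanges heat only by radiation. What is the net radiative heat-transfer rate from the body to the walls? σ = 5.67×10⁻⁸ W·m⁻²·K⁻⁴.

P_net ≈ 237 W

For a small grey body in a large enclosure: P_net = εσA(T_body⁴ − T_wall⁴).
A = 4πr² = 9.294×10⁻⁴ m²; T_body⁴ − T_wall⁴ = 8.957×10¹² − 1.689×10¹² = 7.268×10¹² K⁴.
|P_net| = 0.62·5.67×10⁻⁸·9.294×10⁻⁴·7.268×10¹².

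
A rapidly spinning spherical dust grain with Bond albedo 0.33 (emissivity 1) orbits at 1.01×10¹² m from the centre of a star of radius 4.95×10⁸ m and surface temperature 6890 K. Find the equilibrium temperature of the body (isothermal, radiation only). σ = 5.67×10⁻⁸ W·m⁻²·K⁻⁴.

T ≈ 97.6 K

The star's surface emits σT_*⁴; at distance d the flux is S = σT_*⁴(R_*/d)².
S = 5.67×10⁻⁸·(6890)⁴·(4.95×10⁸/1.01×10¹²)² = 30.69 W/m².
For an isothermal sphere T⁴ = (1−a)S/(4σ) = 9.067×10⁷ K⁴.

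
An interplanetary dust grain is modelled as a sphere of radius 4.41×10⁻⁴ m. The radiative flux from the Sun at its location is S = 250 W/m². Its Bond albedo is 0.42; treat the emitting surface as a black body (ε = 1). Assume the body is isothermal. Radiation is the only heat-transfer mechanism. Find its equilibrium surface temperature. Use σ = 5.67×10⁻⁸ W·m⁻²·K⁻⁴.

At equilibrium, absorbed power = emitted power.
Absorbing cross-section = πr² = 6.110×10⁻⁷ m²; emitting surface = 4πr² = 2.444×10⁻⁶ m² (ratio 4).
(1−a)S·A_cross = εσ·A_surf·T⁴  ⇒  T⁴ = (1−a)S/(4σ).
T⁴ = 0.580·250/(4·5.67×10⁻⁸) = 6.393×10⁸ K⁴.
T = (6.393×10⁸)^(1/4).

T ≈ 159 K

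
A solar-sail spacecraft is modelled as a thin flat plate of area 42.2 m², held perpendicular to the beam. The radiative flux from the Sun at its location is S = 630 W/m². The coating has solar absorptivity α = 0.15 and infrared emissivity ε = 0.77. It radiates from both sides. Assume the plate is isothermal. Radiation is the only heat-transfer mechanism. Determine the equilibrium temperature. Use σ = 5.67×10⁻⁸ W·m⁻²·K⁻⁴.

T ≈ 181 K

At equilibrium, absorbed power = emitted power.
Absorbing cross-section = A = 42.20 m²; emitting surface = 2A = 84.40 m² (ratio 2).
αS·A_cross = εσ·A_surf·T⁴  ⇒  T⁴ = αS/(ε·2σ).
T⁴ = 0.150·630/(0.77·2·5.67×10⁻⁸) = 1.082×10⁹ K⁴.
T = (1.082×10⁹)^(1/4).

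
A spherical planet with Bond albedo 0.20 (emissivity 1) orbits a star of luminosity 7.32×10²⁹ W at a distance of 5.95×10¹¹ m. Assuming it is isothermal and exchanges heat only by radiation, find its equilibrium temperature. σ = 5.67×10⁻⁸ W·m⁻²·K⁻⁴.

First find the stellar flux at distance d: S = L/(4πd²) = 7.32×10²⁹/(4π·(5.95×10¹¹)²) = 1.645×10⁵ W/m².
For an isothermal sphere, absorbed (1−a)S·πr² = emitted σ·4πr²·T⁴, so T⁴ = (1−a)S/(4σ).
T⁴ = 0.800·1.645×10⁵/(4·5.67×10⁻⁸) = 5.804×10¹¹ K⁴.

T ≈ 873 K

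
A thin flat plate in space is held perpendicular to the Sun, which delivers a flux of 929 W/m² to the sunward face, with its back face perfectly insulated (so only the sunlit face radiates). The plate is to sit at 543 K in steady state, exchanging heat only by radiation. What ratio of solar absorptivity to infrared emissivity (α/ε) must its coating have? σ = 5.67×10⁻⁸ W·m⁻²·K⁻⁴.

Balance: αS·A = εσ·1A·T⁴ ⇒ α/ε = σT⁴/S.
α/ε = 5.67×10⁻⁸·(543)⁴/929 = 5.67×10⁻⁸·8.694×10¹⁰/929.

α/ε ≈ 5.31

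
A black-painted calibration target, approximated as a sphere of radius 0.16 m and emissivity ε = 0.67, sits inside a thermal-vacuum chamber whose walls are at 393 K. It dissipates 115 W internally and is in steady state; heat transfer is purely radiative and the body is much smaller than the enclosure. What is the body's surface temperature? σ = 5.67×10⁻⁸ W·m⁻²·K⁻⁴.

For a small grey body in a large enclosure, net radiated power = εσA(T⁴ − T_w⁴).
Steady state: P = εσA(T⁴ − T_w⁴) with A = 4πr² = 0.3217 m².
T⁴ = P/(εσA) + T_w⁴ = 115/(0.67·5.67×10⁻⁸·0.3217) + (393)⁴
    = 9.410×10⁹ + 2.385×10¹⁰ = 3.326×10¹⁰ K⁴.

T ≈ 427 K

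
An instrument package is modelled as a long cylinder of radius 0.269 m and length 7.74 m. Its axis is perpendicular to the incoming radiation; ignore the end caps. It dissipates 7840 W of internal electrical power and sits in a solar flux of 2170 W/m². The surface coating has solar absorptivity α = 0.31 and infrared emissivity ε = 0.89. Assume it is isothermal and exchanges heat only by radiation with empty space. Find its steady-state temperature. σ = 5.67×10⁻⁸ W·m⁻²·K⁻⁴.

T ≈ 356 K

At steady state, absorbed solar power + internal power = radiated power.
Absorbed: α·S·A_cross = 0.31·2170·4.164 = 2801 W (cross-section 2rL).
Total input = 2801 + 7840 = 10640 W.
Radiated: εσ·A_surf·T⁴ with A_surf = 2πrL = 13.08 m².
T⁴ = 10640/(0.89·5.67×10⁻⁸·13.08) = 1.612×10¹⁰ K⁴.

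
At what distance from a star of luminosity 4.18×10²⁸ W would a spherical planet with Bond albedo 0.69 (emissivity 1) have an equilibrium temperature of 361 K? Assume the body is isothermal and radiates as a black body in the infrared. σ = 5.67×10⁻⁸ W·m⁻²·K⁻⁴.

For an isothermal black-emitting sphere, (1−a)S·πr² = σ·4πr²·T⁴ ⇒ S = 4σT⁴/(1−a).
S = 4·5.67×10⁻⁸·(361)⁴/0.310 = 12430 W/m².
Flux falls as S = L/(4πd²), so d = √(L/(4πS)) = √(4.18×10²⁸/(4π·12430)).

d ≈ 5.17×10¹¹ m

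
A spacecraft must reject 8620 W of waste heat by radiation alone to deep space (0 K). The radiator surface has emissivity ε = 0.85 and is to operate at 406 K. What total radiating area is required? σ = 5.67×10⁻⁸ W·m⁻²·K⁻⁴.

P = εσA T⁴ ⇒ A = P/(εσT⁴).
T⁴ = 2.717×10¹⁰ K⁴.
A = 8620/(0.85 × 5.67×10⁻⁸ × 2.717×10¹⁰).

A ≈ 6.58 m²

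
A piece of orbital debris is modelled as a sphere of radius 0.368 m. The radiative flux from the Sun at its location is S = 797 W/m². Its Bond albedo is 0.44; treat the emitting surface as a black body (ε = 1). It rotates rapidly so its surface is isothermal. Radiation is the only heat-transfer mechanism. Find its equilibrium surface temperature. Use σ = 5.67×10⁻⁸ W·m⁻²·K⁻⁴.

At equilibrium, absorbed power = emitted power.
Absorbing cross-section = πr² = 0.4254 m²; emitting surface = 4πr² = 1.702 m² (ratio 4).
(1−a)S·A_cross = εσ·A_surf·T⁴  ⇒  T⁴ = (1−a)S/(4σ).
T⁴ = 0.560·797/(4·5.67×10⁻⁸) = 1.968×10⁹ K⁴.
T = (1.968×10⁹)^(1/4).

T ≈ 211 K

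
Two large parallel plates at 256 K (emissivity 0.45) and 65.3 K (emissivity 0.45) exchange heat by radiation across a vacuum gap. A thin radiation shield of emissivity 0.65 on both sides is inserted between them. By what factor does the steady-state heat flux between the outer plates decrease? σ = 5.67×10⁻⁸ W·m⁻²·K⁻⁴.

Without shield: q₀ = σΔ(T⁴)/(1/ε₁+1/ε₂−1) with denominator 3.444.
With shield the two gaps are in series; the resistances add: (1/ε₁+1/ε_s−1)+(1/ε_s+1/ε₂−1) = 2.761+2.761 = 5.521.
Heat-flux ratio q₀/q = 5.521/3.444.

factor ≈ 1.60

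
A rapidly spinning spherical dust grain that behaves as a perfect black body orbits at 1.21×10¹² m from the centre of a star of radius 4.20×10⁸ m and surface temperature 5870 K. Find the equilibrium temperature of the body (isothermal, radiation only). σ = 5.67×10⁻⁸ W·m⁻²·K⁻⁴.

T ≈ 77.3 K

The star's surface emits σT_*⁴; at distance d the flux is S = σT_*⁴(R_*/d)².
S = 5.67×10⁻⁸·(5870)⁴·(4.20×10⁸/1.21×10¹²)² = 8.111 W/m².
For an isothermal sphere T⁴ = (1−a)S/(4σ) = 3.576×10⁷ K⁴.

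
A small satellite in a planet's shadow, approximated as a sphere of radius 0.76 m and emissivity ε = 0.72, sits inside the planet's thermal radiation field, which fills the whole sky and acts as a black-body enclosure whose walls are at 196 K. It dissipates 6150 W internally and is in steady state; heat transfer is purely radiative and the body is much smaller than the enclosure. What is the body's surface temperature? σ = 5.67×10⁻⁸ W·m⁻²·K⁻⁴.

For a small grey body in a large enclosure, net radiated power = εσA(T⁴ − T_w⁴).
Steady state: P = εσA(T⁴ − T_w⁴) with A = 4πr² = 7.258 m².
T⁴ = P/(εσA) + T_w⁴ = 6150/(0.72·5.67×10⁻⁸·7.258) + (196)⁴
    = 2.075×10¹⁰ + 1.476×10⁹ = 2.223×10¹⁰ K⁴.

T ≈ 386 K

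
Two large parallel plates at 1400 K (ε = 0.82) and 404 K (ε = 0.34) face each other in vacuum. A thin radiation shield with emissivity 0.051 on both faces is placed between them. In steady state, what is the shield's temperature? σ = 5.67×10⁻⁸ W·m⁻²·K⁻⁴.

In steady state the net flux on the hot side equals that on the cold side.
σ(T₁⁴−T_s⁴)/D₁ = σ(T_s⁴−T₂⁴)/D₂, with D₁ = 1/ε₁+1/ε_s−1 = 19.83, D₂ = 1/ε_s+1/ε₂−1 = 21.55.
Solve for T_s⁴: T_s⁴ = (D₂·T₁⁴ + D₁·T₂⁴)/(D₁+D₂) = 2.013×10¹² K⁴.

T_s ≈ 1190 K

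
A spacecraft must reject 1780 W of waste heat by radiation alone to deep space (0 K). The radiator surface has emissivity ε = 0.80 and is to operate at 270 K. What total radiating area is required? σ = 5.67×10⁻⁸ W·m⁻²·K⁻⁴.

P = εσA T⁴ ⇒ A = P/(εσT⁴).
T⁴ = 5.314×10⁹ K⁴.
A = 1780/(0.80 × 5.67×10⁻⁸ × 5.314×10⁹).

A ≈ 7.38 m²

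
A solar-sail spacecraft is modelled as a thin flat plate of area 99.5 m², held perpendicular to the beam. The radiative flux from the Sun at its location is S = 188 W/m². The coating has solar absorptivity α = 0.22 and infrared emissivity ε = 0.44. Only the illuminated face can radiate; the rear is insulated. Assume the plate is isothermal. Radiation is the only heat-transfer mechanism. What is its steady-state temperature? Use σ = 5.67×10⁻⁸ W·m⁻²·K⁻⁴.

At equilibrium, absorbed power = emitted power.
Absorbing cross-section = A = 99.50 m²; emitting surface = A = 99.50 m² (ratio 1).
αS·A_cross = εσ·A_surf·T⁴  ⇒  T⁴ = αS/(ε·1σ).
T⁴ = 0.220·188/(0.44·1·5.67×10⁻⁸) = 1.658×10⁹ K⁴.
T = (1.658×10⁹)^(1/4).

T ≈ 202 K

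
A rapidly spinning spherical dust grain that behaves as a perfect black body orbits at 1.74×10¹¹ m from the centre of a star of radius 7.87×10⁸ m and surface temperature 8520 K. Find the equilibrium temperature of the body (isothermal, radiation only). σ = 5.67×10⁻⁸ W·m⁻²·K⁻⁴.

The star's surface emits σT_*⁴; at distance d the flux is S = σT_*⁴(R_*/d)².
S = 5.67×10⁻⁸·(8520)⁴·(7.87×10⁸/1.74×10¹¹)² = 6112 W/m².
For an isothermal sphere T⁴ = (1−a)S/(4σ) = 2.695×10¹⁰ K⁴.

T ≈ 405 K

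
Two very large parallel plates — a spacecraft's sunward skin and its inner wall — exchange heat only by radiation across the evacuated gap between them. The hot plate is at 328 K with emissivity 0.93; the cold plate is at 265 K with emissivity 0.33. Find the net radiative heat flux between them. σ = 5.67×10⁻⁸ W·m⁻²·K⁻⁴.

For two infinite grey parallel plates, q = σ(T₁⁴ − T₂⁴)/(1/ε₁ + 1/ε₂ − 1).
T₁⁴ − T₂⁴ = 1.157×10¹⁰ − 4.932×10⁹ = 6.643×10⁹ K⁴.
1/ε₁ + 1/ε₂ − 1 = 1.075 + 3.030 − 1 = 3.106.
q = 5.67×10⁻⁸ × 6.643×10⁹ / 3.106.

q ≈ 121 W/m²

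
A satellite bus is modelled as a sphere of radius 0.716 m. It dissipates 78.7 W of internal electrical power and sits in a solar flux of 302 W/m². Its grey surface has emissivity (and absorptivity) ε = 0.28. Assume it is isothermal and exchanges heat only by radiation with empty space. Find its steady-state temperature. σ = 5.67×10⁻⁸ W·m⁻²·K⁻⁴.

T ≈ 214 K

At steady state, absorbed solar power + internal power = radiated power.
Absorbed: α·S·A_cross = 0.28·302·1.611 = 136.2 W (cross-section πr²).
Total input = 136.2 + 78.7 = 214.9 W.
Radiated: εσ·A_surf·T⁴ with A_surf = 4πr² = 6.442 m².
T⁴ = 214.9/(0.28·5.67×10⁻⁸·6.442) = 2.101×10⁹ K⁴.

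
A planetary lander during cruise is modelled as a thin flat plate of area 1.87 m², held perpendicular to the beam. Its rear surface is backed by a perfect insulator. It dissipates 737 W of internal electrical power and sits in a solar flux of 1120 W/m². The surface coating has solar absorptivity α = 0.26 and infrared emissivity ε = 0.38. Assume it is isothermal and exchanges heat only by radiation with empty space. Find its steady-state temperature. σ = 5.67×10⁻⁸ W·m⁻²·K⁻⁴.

At steady state, absorbed solar power + internal power = radiated power.
Absorbed: α·S·A_cross = 0.26·1120·1.870 = 544.5 W (cross-section A).
Total input = 544.5 + 737 = 1282 W.
Radiated: εσ·A_surf·T⁴ with A_surf = A = 1.870 m².
T⁴ = 1282/(0.38·5.67×10⁻⁸·1.870) = 3.181×10¹⁰ K⁴.

T ≈ 422 K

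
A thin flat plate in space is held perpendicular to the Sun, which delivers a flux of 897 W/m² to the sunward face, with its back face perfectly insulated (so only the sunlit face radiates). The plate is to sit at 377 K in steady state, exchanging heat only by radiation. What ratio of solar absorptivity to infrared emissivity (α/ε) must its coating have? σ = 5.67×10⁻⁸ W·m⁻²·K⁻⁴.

α/ε ≈ 1.28

Balance: αS·A = εσ·1A·T⁴ ⇒ α/ε = σT⁴/S.
α/ε = 5.67×10⁻⁸·(377)⁴/897 = 5.67×10⁻⁸·2.020×10¹⁰/897.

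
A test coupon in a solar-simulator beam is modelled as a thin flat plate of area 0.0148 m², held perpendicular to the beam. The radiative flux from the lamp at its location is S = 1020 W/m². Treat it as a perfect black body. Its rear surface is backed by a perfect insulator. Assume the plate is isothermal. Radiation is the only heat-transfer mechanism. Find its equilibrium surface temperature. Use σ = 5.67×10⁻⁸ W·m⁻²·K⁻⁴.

At equilibrium, absorbed power = emitted power.
Absorbing cross-section = A = 0.01480 m²; emitting surface = A = 0.01480 m² (ratio 1).
S·A_cross = εσ·A_surf·T⁴  ⇒  T⁴ = S/(1σ).
T⁴ = 1.00·1020/(1·5.67×10⁻⁸) = 1.799×10¹⁰ K⁴.
T = (1.799×10¹⁰)^(1/4).

T ≈ 366 K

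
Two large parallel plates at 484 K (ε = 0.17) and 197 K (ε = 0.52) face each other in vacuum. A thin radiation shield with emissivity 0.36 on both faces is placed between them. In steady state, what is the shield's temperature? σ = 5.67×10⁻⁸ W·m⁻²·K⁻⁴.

In steady state the net flux on the hot side equals that on the cold side.
σ(T₁⁴−T_s⁴)/D₁ = σ(T_s⁴−T₂⁴)/D₂, with D₁ = 1/ε₁+1/ε_s−1 = 7.660, D₂ = 1/ε_s+1/ε₂−1 = 3.701.
Solve for T_s⁴: T_s⁴ = (D₂·T₁⁴ + D₁·T₂⁴)/(D₁+D₂) = 1.889×10¹⁰ K⁴.

T_s ≈ 371 K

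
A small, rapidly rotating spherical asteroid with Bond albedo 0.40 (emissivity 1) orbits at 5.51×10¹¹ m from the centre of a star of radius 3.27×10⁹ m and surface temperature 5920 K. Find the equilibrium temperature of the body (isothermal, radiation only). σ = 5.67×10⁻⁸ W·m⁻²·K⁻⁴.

T ≈ 284 K

The star's surface emits σT_*⁴; at distance d the flux is S = σT_*⁴(R_*/d)².
S = 5.67×10⁻⁸·(5920)⁴·(3.27×10⁹/5.51×10¹¹)² = 2453 W/m².
For an isothermal sphere T⁴ = (1−a)S/(4σ) = 6.489×10⁹ K⁴.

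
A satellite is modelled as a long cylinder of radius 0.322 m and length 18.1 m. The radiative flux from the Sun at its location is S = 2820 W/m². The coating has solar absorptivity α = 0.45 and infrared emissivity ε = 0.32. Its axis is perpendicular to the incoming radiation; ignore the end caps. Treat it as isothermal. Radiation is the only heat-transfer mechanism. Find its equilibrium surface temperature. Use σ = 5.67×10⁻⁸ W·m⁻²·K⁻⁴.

T ≈ 386 K

At equilibrium, absorbed power = emitted power.
Absorbing cross-section = 2rL = 11.66 m²; emitting surface = 2πrL = 36.62 m² (ratio π).
αS·A_cross = εσ·A_surf·T⁴  ⇒  T⁴ = αS/(ε·πσ).
T⁴ = 0.450·2820/(0.32·π·5.67×10⁻⁸) = 2.226×10¹⁰ K⁴.
T = (2.226×10¹⁰)^(1/4).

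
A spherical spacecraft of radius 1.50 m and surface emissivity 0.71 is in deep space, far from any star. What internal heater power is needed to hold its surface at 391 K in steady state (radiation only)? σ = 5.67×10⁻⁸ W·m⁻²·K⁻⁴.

P = εσ·4πr²·T⁴.
4πr² = 28.27 m²; T⁴ = 2.337×10¹⁰ K⁴.
P = 0.71·5.67×10⁻⁸·28.27·2.337×10¹⁰.

P ≈ 26600 W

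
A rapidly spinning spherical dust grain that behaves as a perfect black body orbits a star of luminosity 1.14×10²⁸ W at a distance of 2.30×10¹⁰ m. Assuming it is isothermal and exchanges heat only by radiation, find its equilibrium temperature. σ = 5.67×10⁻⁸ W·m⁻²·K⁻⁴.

First find the stellar flux at distance d: S = L/(4πd²) = 1.14×10²⁸/(4π·(2.30×10¹⁰)²) = 1.715×10⁶ W/m².
For an isothermal sphere, absorbed (1−a)S·πr² = emitted σ·4πr²·T⁴, so T⁴ = (1−a)S/(4σ).
T⁴ = 1.00·1.715×10⁶/(4·5.67×10⁻⁸) = 7.561×10¹² K⁴.

T ≈ 1660 K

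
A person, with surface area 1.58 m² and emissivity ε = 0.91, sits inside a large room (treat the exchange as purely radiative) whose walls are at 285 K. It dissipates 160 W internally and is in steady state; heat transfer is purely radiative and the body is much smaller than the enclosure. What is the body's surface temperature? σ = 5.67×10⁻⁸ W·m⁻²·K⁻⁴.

For a small grey body in a large enclosure, net radiated power = εσA(T⁴ − T_w⁴).
Steady state: P = εσA(T⁴ − T_w⁴) with A = 1.58 m².
T⁴ = P/(εσA) + T_w⁴ = 160/(0.91·5.67×10⁻⁸·1.580) + (285)⁴
    = 1.963×10⁹ + 6.598×10⁹ = 8.560×10⁹ K⁴.

T ≈ 304 K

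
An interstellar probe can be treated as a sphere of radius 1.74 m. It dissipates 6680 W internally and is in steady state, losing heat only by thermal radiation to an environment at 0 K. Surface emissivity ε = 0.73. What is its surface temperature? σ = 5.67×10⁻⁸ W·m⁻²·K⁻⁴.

Steady state: internal power = radiated power, P = εσA T⁴.
Radiating area A = 4πr² = 38.05 m².
T⁴ = P/(εσA) = 6680/(0.73·5.67×10⁻⁸·38.05) = 4.242×10⁹ K⁴.
T = (4.242×10⁹)^(1/4).

T ≈ 255 K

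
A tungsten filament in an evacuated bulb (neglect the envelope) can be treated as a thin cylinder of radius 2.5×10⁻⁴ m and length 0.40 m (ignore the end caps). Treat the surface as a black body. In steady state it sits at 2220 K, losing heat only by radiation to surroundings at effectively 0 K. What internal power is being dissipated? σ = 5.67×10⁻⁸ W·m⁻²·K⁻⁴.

P ≈ 865 W

Steady state: P = εσA T⁴.
A = 2πrL = 6.283×10⁻⁴ m²; T⁴ = (2220)⁴ = 2.429×10¹³ K⁴.
P = 1.0 × 5.67×10⁻⁸ × 6.283×10⁻⁴ × 2.429×10¹³.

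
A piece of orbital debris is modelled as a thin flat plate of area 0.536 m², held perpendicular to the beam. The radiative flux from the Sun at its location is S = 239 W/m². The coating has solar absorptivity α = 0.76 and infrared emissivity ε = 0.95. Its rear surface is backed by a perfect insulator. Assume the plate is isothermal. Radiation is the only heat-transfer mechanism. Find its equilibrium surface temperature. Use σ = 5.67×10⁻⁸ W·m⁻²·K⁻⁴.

T ≈ 241 K

At equilibrium, absorbed power = emitted power.
Absorbing cross-section = A = 0.5360 m²; emitting surface = A = 0.5360 m² (ratio 1).
αS·A_cross = εσ·A_surf·T⁴  ⇒  T⁴ = αS/(ε·1σ).
T⁴ = 0.760·239/(0.95·1·5.67×10⁻⁸) = 3.372×10⁹ K⁴.
T = (3.372×10⁹)^(1/4).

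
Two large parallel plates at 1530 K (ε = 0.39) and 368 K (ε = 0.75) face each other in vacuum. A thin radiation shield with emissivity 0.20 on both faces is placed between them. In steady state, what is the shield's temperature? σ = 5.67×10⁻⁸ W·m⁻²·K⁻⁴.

In steady state the net flux on the hot side equals that on the cold side.
σ(T₁⁴−T_s⁴)/D₁ = σ(T_s⁴−T₂⁴)/D₂, with D₁ = 1/ε₁+1/ε_s−1 = 6.564, D₂ = 1/ε_s+1/ε₂−1 = 5.333.
Solve for T_s⁴: T_s⁴ = (D₂·T₁⁴ + D₁·T₂⁴)/(D₁+D₂) = 2.467×10¹² K⁴.

T_s ≈ 1250 K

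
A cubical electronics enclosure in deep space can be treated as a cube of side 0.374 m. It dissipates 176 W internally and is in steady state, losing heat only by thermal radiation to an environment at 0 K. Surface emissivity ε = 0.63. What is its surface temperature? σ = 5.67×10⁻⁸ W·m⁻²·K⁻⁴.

T ≈ 277 K

Steady state: internal power = radiated power, P = εσA T⁴.
Radiating area A = 6L² = 0.8393 m².
T⁴ = P/(εσA) = 176/(0.63·5.67×10⁻⁸·0.8393) = 5.871×10⁹ K⁴.
T = (5.871×10⁹)^(1/4).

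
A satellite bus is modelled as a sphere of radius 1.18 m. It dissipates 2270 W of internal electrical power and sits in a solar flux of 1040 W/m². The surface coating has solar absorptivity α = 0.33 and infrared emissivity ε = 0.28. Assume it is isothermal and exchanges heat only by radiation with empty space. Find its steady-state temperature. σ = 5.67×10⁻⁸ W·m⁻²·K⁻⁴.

At steady state, absorbed solar power + internal power = radiated power.
Absorbed: α·S·A_cross = 0.33·1040·4.374 = 1501 W (cross-section πr²).
Total input = 1501 + 2270 = 3771 W.
Radiated: εσ·A_surf·T⁴ with A_surf = 4πr² = 17.50 m².
T⁴ = 3771/(0.28·5.67×10⁻⁸·17.50) = 1.358×10¹⁰ K⁴.

T ≈ 341 K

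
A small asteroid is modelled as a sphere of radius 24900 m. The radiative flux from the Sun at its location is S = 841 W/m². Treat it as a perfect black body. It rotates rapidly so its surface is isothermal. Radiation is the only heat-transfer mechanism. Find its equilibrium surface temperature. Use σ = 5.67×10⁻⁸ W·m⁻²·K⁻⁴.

T ≈ 247 K

At equilibrium, absorbed power = emitted power.
Absorbing cross-section = πr² = 1.948×10⁹ m²; emitting surface = 4πr² = 7.791×10⁹ m² (ratio 4).
S·A_cross = εσ·A_surf·T⁴  ⇒  T⁴ = S/(4σ).
T⁴ = 1.00·841/(4·5.67×10⁻⁸) = 3.708×10⁹ K⁴.
T = (3.708×10⁹)^(1/4).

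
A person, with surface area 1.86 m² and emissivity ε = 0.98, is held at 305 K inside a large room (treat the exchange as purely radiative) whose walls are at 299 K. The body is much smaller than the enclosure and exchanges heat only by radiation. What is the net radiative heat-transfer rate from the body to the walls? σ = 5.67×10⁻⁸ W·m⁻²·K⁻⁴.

For a small grey body in a large enclosure: P_net = εσA(T_body⁴ − T_wall⁴).
A = 1.86 m²; T_body⁴ − T_wall⁴ = 8.654×10⁹ − 7.993×10⁹ = 6.611×10⁸ K⁴.
|P_net| = 0.98·5.67×10⁻⁸·1.860·6.611×10⁸.

P_net ≈ 68.3 W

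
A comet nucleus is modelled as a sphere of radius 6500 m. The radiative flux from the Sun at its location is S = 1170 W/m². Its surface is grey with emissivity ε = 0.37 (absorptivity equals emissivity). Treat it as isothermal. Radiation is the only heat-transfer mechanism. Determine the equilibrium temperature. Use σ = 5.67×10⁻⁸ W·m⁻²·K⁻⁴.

T ≈ 268 K

At equilibrium, absorbed power = emitted power.
Absorbing cross-section = πr² = 1.327×10⁸ m²; emitting surface = 4πr² = 5.309×10⁸ m² (ratio 4).
εS·A_cross = εσ·A_surf·T⁴  ⇒  T⁴ = S/(4σ)   (ε cancels).
T⁴ = 1170/(4·5.67×10⁻⁸) = 5.159×10⁹ K⁴.
T = (5.159×10⁹)^(1/4).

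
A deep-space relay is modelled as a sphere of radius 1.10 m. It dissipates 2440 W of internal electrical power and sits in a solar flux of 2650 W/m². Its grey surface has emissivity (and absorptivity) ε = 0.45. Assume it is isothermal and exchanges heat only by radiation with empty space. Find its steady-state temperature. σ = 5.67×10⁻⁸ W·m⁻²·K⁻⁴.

T ≈ 366 K

At steady state, absorbed solar power + internal power = radiated power.
Absorbed: α·S·A_cross = 0.45·2650·3.801 = 4533 W (cross-section πr²).
Total input = 4533 + 2440 = 6973 W.
Radiated: εσ·A_surf·T⁴ with A_surf = 4πr² = 15.21 m².
T⁴ = 6973/(0.45·5.67×10⁻⁸·15.21) = 1.797×10¹⁰ K⁴.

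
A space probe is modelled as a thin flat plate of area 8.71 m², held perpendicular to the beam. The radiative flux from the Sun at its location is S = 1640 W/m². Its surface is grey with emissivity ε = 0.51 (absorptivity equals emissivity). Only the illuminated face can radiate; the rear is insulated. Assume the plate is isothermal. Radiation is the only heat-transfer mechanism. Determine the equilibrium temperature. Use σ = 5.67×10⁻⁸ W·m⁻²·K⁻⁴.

T ≈ 412 K

At equilibrium, absorbed power = emitted power.
Absorbing cross-section = A = 8.710 m²; emitting surface = A = 8.710 m² (ratio 1).
εS·A_cross = εσ·A_surf·T⁴  ⇒  T⁴ = S/(1σ)   (ε cancels).
T⁴ = 1640/(1·5.67×10⁻⁸) = 2.892×10¹⁰ K⁴.
T = (2.892×10¹⁰)^(1/4).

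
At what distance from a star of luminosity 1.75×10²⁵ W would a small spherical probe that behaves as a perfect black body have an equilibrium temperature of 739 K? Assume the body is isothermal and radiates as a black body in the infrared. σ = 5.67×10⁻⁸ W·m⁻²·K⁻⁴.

For an isothermal black-emitting sphere, (1−a)S·πr² = σ·4πr²·T⁴ ⇒ S = 4σT⁴/(1−a).
S = 4·5.67×10⁻⁸·(739)⁴/1.00 = 67640 W/m².
Flux falls as S = L/(4πd²), so d = √(L/(4πS)) = √(1.75×10²⁵/(4π·67640)).

d ≈ 4.54×10⁹ m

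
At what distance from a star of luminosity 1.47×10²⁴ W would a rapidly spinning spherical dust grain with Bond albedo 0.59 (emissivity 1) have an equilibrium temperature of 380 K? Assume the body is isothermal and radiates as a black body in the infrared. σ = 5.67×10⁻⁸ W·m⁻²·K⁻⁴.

d ≈ 3.18×10⁹ m

For an isothermal black-emitting sphere, (1−a)S·πr² = σ·4πr²·T⁴ ⇒ S = 4σT⁴/(1−a).
S = 4·5.67×10⁻⁸·(380)⁴/0.410 = 11530 W/m².
Flux falls as S = L/(4πd²), so d = √(L/(4πS)) = √(1.47×10²⁴/(4π·11530)).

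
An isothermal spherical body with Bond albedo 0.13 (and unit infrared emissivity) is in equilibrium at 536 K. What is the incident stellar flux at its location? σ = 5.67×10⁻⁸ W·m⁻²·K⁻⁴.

S ≈ 21500 W/m²

(1−a)S·πr² = σ·4πr²·T⁴ ⇒ S = 4σT⁴/(1−a).
S = 4·5.67×10⁻⁸·8.254×10¹⁰/0.870.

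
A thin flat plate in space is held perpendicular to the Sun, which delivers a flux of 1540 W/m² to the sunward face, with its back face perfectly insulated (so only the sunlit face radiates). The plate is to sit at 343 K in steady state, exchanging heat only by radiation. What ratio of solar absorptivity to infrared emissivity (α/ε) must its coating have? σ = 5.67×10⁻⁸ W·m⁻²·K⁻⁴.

α/ε ≈ 0.510

Balance: αS·A = εσ·1A·T⁴ ⇒ α/ε = σT⁴/S.
α/ε = 5.67×10⁻⁸·(343)⁴/1540 = 5.67×10⁻⁸·1.384×10¹⁰/1540.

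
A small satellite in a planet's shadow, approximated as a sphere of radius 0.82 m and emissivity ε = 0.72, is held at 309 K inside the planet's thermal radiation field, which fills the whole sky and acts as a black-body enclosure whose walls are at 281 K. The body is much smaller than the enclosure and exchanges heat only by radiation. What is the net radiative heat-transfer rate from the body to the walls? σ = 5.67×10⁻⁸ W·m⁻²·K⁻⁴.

For a small grey body in a large enclosure: P_net = εσA(T_body⁴ − T_wall⁴).
A = 4πr² = 8.450 m²; T_body⁴ − T_wall⁴ = 9.117×10⁹ − 6.235×10⁹ = 2.882×10⁹ K⁴.
|P_net| = 0.72·5.67×10⁻⁸·8.450·2.882×10⁹.

P_net ≈ 994 W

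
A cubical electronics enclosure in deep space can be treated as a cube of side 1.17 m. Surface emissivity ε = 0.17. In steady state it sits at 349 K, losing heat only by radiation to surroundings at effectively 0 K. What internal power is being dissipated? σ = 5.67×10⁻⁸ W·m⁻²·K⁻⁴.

P ≈ 1170 W

Steady state: P = εσA T⁴.
A = 6L² = 8.213 m²; T⁴ = (349)⁴ = 1.484×10¹⁰ K⁴.
P = 0.17 × 5.67×10⁻⁸ × 8.213 × 1.484×10¹⁰.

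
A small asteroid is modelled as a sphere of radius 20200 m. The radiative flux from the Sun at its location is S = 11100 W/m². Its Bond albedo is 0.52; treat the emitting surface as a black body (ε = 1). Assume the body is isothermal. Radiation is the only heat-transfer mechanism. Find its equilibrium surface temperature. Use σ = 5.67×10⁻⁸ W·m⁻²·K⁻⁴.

At equilibrium, absorbed power = emitted power.
Absorbing cross-section = πr² = 1.282×10⁹ m²; emitting surface = 4πr² = 5.128×10⁹ m² (ratio 4).
(1−a)S·A_cross = εσ·A_surf·T⁴  ⇒  T⁴ = (1−a)S/(4σ).
T⁴ = 0.480·11100/(4·5.67×10⁻⁸) = 2.349×10¹⁰ K⁴.
T = (2.349×10¹⁰)^(1/4).

T ≈ 391 K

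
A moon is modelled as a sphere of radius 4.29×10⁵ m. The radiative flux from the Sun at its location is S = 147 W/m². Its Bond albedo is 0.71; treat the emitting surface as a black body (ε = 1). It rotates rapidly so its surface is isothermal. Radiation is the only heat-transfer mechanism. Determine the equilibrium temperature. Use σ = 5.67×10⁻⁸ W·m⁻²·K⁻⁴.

At equilibrium, absorbed power = emitted power.
Absorbing cross-section = πr² = 5.782×10¹¹ m²; emitting surface = 4πr² = 2.313×10¹² m² (ratio 4).
(1−a)S·A_cross = εσ·A_surf·T⁴  ⇒  T⁴ = (1−a)S/(4σ).
T⁴ = 0.290·147/(4·5.67×10⁻⁸) = 1.880×10⁸ K⁴.
T = (1.880×10⁸)^(1/4).

T ≈ 117 K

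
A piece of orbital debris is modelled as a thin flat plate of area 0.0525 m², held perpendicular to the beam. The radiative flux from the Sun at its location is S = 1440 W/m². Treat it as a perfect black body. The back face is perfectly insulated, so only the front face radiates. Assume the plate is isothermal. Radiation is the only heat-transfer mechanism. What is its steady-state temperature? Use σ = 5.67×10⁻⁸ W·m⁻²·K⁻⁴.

T ≈ 399 K

At equilibrium, absorbed power = emitted power.
Absorbing cross-section = A = 0.05250 m²; emitting surface = A = 0.05250 m² (ratio 1).
S·A_cross = εσ·A_surf·T⁴  ⇒  T⁴ = S/(1σ).
T⁴ = 1.00·1440/(1·5.67×10⁻⁸) = 2.540×10¹⁰ K⁴.
T = (2.540×10¹⁰)^(1/4).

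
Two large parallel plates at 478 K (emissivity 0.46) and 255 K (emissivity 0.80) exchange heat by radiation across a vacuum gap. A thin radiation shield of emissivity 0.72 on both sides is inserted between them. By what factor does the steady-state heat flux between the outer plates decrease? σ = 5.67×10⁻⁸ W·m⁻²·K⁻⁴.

Without shield: q₀ = σΔ(T⁴)/(1/ε₁+1/ε₂−1) with denominator 2.424.
With shield the two gaps are in series; the resistances add: (1/ε₁+1/ε_s−1)+(1/ε_s+1/ε₂−1) = 2.563+1.639 = 4.202.
Heat-flux ratio q₀/q = 4.202/2.424.

factor ≈ 1.73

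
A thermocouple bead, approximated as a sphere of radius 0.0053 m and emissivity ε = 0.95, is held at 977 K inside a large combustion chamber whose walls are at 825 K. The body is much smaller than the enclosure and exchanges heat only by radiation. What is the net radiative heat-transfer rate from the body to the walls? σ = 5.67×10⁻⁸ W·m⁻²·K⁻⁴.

P_net ≈ 8.52 W

For a small grey body in a large enclosure: P_net = εσA(T_body⁴ − T_wall⁴).
A = 4πr² = 3.530×10⁻⁴ m²; T_body⁴ − T_wall⁴ = 9.111×10¹¹ − 4.633×10¹¹ = 4.479×10¹¹ K⁴.
|P_net| = 0.95·5.67×10⁻⁸·3.530×10⁻⁴·4.479×10¹¹.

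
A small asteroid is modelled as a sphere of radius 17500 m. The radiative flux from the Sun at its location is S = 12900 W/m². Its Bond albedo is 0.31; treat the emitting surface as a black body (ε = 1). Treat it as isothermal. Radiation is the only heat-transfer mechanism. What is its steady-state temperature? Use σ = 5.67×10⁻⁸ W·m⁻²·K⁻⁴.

At equilibrium, absorbed power = emitted power.
Absorbing cross-section = πr² = 9.621×10⁸ m²; emitting surface = 4πr² = 3.848×10⁹ m² (ratio 4).
(1−a)S·A_cross = εσ·A_surf·T⁴  ⇒  T⁴ = (1−a)S/(4σ).
T⁴ = 0.690·12900/(4·5.67×10⁻⁸) = 3.925×10¹⁰ K⁴.
T = (3.925×10¹⁰)^(1/4).

T ≈ 445 K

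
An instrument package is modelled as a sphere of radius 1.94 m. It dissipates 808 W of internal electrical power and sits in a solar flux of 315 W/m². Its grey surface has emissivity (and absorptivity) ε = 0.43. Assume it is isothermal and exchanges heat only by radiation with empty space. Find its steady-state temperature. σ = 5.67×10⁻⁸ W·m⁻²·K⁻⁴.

T ≈ 214 K

At steady state, absorbed solar power + internal power = radiated power.
Absorbed: α·S·A_cross = 0.43·315·11.82 = 1602 W (cross-section πr²).
Total input = 1602 + 808 = 2410 W.
Radiated: εσ·A_surf·T⁴ with A_surf = 4πr² = 47.29 m².
T⁴ = 2410/(0.43·5.67×10⁻⁸·47.29) = 2.090×10⁹ K⁴.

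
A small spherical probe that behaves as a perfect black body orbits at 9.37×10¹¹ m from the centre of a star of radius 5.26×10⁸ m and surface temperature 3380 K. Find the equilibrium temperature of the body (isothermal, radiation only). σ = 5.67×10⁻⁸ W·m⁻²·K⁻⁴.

T ≈ 56.6 K

The star's surface emits σT_*⁴; at distance d the flux is S = σT_*⁴(R_*/d)².
S = 5.67×10⁻⁸·(3380)⁴·(5.26×10⁸/9.37×10¹¹)² = 2.332 W/m².
For an isothermal sphere T⁴ = (1−a)S/(4σ) = 1.028×10⁷ K⁴.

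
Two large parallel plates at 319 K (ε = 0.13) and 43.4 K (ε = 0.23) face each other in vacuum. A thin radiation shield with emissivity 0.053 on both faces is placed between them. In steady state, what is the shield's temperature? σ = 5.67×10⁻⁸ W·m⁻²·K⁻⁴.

In steady state the net flux on the hot side equals that on the cold side.
σ(T₁⁴−T_s⁴)/D₁ = σ(T_s⁴−T₂⁴)/D₂, with D₁ = 1/ε₁+1/ε_s−1 = 25.56, D₂ = 1/ε_s+1/ε₂−1 = 22.22.
Solve for T_s⁴: T_s⁴ = (D₂·T₁⁴ + D₁·T₂⁴)/(D₁+D₂) = 4.817×10⁹ K⁴.

T_s ≈ 263 K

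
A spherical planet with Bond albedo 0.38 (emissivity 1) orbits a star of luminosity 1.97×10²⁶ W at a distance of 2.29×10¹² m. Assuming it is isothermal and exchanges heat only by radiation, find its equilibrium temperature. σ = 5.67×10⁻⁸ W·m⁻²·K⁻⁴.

T ≈ 53.5 K

First find the stellar flux at distance d: S = L/(4πd²) = 1.97×10²⁶/(4π·(2.29×10¹²)²) = 2.989 W/m².
For an isothermal sphere, absorbed (1−a)S·πr² = emitted σ·4πr²·T⁴, so T⁴ = (1−a)S/(4σ).
T⁴ = 0.620·2.989/(4·5.67×10⁻⁸) = 8.172×10⁶ K⁴.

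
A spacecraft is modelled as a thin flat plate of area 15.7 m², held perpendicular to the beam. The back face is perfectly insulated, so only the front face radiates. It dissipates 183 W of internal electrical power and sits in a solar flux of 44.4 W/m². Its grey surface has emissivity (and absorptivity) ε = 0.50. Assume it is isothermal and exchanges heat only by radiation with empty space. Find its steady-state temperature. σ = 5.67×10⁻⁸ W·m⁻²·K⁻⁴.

At steady state, absorbed solar power + internal power = radiated power.
Absorbed: α·S·A_cross = 0.50·44.4·15.70 = 348.5 W (cross-section A).
Total input = 348.5 + 183 = 531.5 W.
Radiated: εσ·A_surf·T⁴ with A_surf = A = 15.70 m².
T⁴ = 531.5/(0.50·5.67×10⁻⁸·15.70) = 1.194×10⁹ K⁴.

T ≈ 186 K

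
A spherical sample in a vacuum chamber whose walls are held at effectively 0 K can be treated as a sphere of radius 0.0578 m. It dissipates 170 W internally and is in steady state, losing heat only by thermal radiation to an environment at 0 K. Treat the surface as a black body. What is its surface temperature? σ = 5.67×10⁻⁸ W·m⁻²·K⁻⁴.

Steady state: internal power = radiated power, P = εσA T⁴.
Radiating area A = 4πr² = 0.04198 m².
T⁴ = P/(εσA) = 170/(1.0·5.67×10⁻⁸·0.04198) = 7.142×10¹⁰ K⁴.
T = (7.142×10¹⁰)^(1/4).

T ≈ 517 K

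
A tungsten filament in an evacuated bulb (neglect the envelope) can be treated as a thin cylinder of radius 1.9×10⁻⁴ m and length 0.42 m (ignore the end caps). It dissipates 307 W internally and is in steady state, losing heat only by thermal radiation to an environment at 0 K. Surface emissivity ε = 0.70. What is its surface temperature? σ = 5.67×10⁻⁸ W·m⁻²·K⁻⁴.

Steady state: internal power = radiated power, P = εσA T⁴.
Radiating area A = 2πrL = 5.014×10⁻⁴ m².
T⁴ = P/(εσA) = 307/(0.70·5.67×10⁻⁸·5.014×10⁻⁴) = 1.543×10¹³ K⁴.
T = (1.543×10¹³)^(1/4).

T ≈ 1980 K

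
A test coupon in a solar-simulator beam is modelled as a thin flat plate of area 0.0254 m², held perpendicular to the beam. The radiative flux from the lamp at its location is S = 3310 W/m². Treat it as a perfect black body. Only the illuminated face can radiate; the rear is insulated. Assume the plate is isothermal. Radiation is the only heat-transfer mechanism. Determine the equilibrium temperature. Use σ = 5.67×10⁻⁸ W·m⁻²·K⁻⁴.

T ≈ 492 K

At equilibrium, absorbed power = emitted power.
Absorbing cross-section = A = 0.02540 m²; emitting surface = A = 0.02540 m² (ratio 1).
S·A_cross = εσ·A_surf·T⁴  ⇒  T⁴ = S/(1σ).
T⁴ = 1.00·3310/(1·5.67×10⁻⁸) = 5.838×10¹⁰ K⁴.
T = (5.838×10¹⁰)^(1/4).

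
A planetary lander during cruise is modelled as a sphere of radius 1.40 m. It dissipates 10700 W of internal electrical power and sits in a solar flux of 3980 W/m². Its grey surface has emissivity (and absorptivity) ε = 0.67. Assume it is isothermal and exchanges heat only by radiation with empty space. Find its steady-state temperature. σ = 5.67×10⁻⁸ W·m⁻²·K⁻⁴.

At steady state, absorbed solar power + internal power = radiated power.
Absorbed: α·S·A_cross = 0.67·3980·6.158 = 16420 W (cross-section πr²).
Total input = 16420 + 10700 = 27120 W.
Radiated: εσ·A_surf·T⁴ with A_surf = 4πr² = 24.63 m².
T⁴ = 27120/(0.67·5.67×10⁻⁸·24.63) = 2.898×10¹⁰ K⁴.

T ≈ 413 K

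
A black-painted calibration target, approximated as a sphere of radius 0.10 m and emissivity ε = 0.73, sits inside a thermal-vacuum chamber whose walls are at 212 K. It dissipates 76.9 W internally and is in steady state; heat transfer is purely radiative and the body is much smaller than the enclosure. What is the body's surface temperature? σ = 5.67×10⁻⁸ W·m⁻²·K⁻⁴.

For a small grey body in a large enclosure, net radiated power = εσA(T⁴ − T_w⁴).
Steady state: P = εσA(T⁴ − T_w⁴) with A = 4πr² = 0.1257 m².
T⁴ = P/(εσA) + T_w⁴ = 76.9/(0.73·5.67×10⁻⁸·0.1257) + (212)⁴
    = 1.478×10¹⁰ + 2.020×10⁹ = 1.680×10¹⁰ K⁴.

T ≈ 360 K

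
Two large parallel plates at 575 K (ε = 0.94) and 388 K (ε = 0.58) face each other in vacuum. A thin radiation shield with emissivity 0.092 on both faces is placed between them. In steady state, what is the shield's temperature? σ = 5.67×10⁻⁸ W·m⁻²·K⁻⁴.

In steady state the net flux on the hot side equals that on the cold side.
σ(T₁⁴−T_s⁴)/D₁ = σ(T_s⁴−T₂⁴)/D₂, with D₁ = 1/ε₁+1/ε_s−1 = 10.93, D₂ = 1/ε_s+1/ε₂−1 = 11.59.
Solve for T_s⁴: T_s⁴ = (D₂·T₁⁴ + D₁·T₂⁴)/(D₁+D₂) = 6.726×10¹⁰ K⁴.

T_s ≈ 509 K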